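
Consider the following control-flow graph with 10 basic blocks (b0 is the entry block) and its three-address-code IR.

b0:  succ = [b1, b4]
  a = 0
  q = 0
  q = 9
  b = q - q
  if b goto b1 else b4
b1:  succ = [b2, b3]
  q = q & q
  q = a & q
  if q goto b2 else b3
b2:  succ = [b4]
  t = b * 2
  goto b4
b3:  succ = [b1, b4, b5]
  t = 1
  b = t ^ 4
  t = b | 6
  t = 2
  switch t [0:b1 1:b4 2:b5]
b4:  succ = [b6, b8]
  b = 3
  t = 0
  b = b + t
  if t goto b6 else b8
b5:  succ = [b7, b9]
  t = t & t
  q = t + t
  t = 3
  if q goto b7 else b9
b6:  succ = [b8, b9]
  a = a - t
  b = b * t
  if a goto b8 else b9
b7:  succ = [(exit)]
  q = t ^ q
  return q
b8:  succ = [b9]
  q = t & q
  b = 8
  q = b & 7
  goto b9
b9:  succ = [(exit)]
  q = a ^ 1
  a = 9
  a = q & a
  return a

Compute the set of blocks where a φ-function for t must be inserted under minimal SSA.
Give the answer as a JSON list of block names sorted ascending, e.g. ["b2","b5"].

Answer: ["b1", "b4", "b9"]

Analysis:
idom tree: b1←b0 b2←b1 b3←b1 b4←b0 b5←b3 b6←b4 b7←b5 b8←b4 b9←b0
Dom at joins:
  b1: preds {b0,b3}: {b0} ∩ {b0,b1,b3} = {b0}; idom=b0
  b4: preds {b0,b2,b3}: {b0} ∩ {b0,b1,b2} ∩ {b0,b1,b3} = {b0}; idom=b0
  b8: preds {b4,b6}: {b0,b4} ∩ {b0,b4,b6} = {b0,b4}; idom=b4
  b9: preds {b5,b6,b8}: {b0,b1,b3,b5} ∩ {b0,b4,b6} ∩ {b0,b4,b8} = {b0}; idom=b0

DF derivation:
  b1←b0: walk · to b0
  b1←b3: walk b3→b1 to b0
  b4←b0: walk · to b0
  b4←b2: walk b2→b1 to b0
  b4←b3: walk b3→b1 to b0
  b8←b4: walk · to b4
  b8←b6: walk b6 to b4
  b9←b5: walk b5→b3→b1 to b0
  b9←b6: walk b6→b4 to b0
  b9←b8: walk b8→b4 to b0
  b0: DF=∅
  b1: DF={b1,b4,b9}
  b2: DF={b4}
  b3: DF={b1,b4,b9}
  b4: DF={b9}
  b5: DF={b9}
  b6: DF={b8,b9}
  b7: DF=∅
  b8: DF={b9}
  b9: DF=∅

φ for t: defs {b2,b3,b4,b5}
  DF⁺ = {b1,b4,b9}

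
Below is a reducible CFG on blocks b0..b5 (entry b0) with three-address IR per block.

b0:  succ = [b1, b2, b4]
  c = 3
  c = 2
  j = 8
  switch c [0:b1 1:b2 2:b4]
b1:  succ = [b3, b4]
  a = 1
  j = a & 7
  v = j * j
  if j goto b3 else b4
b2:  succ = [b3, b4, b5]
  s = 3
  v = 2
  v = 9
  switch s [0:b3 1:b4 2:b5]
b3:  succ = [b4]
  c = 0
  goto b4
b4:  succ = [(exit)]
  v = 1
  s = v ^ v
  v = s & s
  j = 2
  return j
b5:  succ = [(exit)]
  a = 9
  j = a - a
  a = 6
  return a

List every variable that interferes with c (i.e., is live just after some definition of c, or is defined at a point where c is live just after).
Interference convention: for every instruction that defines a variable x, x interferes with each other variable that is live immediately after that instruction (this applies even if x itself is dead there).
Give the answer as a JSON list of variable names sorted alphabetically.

Answer: ["j"]

Derivation:
Block summaries:
  b0: {c,j} / ∅
  b1: {a,j,v} / ∅
  b2: {s,v} / ∅
  b3: {c} / ∅
  b4: {j,s,v} / ∅
  b5: {a,j} / ∅

Backward fixpoint:
  b0 li=∅ lo=∅
  b1 li=∅ lo=∅
  b2 li=∅ lo=∅
  b3 li=∅ lo=∅
  b4 li=∅ lo=∅
  b5 li=∅ lo=∅

Interference:
  a — ∅
  c — {j}
  j — {c,v}
  s — {v}
  v — {j,s}

N(c) = ["j"]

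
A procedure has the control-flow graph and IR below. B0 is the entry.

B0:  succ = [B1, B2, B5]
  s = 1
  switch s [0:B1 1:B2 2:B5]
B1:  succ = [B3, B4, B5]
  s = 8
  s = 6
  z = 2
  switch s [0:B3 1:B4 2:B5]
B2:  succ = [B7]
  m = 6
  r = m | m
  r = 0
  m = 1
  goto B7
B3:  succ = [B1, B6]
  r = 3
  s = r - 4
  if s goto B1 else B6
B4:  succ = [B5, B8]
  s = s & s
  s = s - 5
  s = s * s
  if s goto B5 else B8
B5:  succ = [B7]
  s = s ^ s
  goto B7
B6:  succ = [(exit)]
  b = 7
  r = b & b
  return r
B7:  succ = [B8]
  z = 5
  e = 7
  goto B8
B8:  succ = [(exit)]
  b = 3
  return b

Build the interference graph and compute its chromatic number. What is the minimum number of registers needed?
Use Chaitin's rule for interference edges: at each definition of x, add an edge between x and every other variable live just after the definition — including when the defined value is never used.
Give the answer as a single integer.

Answer: 2

Working:
Block summaries:
  B0 def {s} use ∅
  B1 def {s,z} use ∅
  B2 def {m,r} use ∅
  B3 def {r,s} use ∅
  B4 def {s} use {s}
  B5 def {s} use {s}
  B6 def {b,r} use ∅
  B7 def {e,z} use ∅
  B8 def {b} use ∅

Live sets:
  live B0: ∅→{s}
  live B1: ∅→{s}
  live B2: ∅→∅
  live B3: ∅→∅
  live B4: {s}→{s}
  live B5: {s}→∅
  live B6: ∅→∅
  live B7: ∅→∅
  live B8: ∅→∅

Interference:
  b — ∅
  e — ∅
  m — ∅
  r — ∅
  s — {z}
  z — {s}

Chromatic number:
  {s,z} pairwise interfere (2-clique) ⇒ χ ≥ 2
  2-colouring: r0={b,e,m,r,s}  r1={z}
  χ = 2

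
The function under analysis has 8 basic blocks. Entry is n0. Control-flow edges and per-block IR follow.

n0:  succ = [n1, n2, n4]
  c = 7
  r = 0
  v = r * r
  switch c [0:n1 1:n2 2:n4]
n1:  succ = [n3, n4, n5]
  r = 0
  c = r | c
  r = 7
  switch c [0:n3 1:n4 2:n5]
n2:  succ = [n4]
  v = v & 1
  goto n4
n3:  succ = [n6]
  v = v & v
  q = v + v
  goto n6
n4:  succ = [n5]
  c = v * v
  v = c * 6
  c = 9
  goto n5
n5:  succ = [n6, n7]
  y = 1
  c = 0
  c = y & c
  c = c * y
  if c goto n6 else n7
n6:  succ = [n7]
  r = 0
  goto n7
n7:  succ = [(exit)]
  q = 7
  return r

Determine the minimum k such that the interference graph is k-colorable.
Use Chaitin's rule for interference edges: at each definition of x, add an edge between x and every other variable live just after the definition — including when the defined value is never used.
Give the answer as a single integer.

Per-block:
  n0: def={c,r,v} ue=∅
  n1: def={c,r} ue={c}
  n2: def={v} ue={v}
  n3: def={q,v} ue={v}
  n4: def={c,v} ue={v}
  n5: def={c,y} ue=∅
  n6: def={r} ue=∅
  n7: def={q} ue={r}

Live sets:
  n0: in=∅ out={c,r,v}
  n1: in={c,v} out={r,v}
  n2: in={r,v} out={r,v}
  n3: in={v} out=∅
  n4: in={r,v} out={r}
  n5: in={r} out={r}
  n6: in=∅ out={r}
  n7: in={r} out=∅

Interfere edges:
  c — {r,v,y}
  q — {r}
  r — {c,q,v,y}
  v — {c,r}
  y — {c,r}

Colouring:
  lower bound: {c,r,v} mutually conflict ⇒ χ ≥ 3
  assign c→R1 q→R1 r→R0 v→R2 y→R2 — no edge inside a register ⇒ χ ≤ 3
  χ = 3

Answer: 3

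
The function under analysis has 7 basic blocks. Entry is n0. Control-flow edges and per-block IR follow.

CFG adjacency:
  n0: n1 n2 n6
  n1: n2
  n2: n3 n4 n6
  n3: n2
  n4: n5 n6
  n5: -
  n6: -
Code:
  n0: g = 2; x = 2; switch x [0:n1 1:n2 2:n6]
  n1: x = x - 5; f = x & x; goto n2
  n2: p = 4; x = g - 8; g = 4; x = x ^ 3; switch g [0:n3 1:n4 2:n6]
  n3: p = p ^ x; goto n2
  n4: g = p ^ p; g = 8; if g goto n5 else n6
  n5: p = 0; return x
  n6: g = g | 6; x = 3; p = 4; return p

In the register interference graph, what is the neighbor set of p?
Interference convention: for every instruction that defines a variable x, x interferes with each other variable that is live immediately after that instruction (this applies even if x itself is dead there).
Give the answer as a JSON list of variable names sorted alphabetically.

Block summaries:
  n0: {g,x} / ∅
  n1: {f,x} / {x}
  n2: {g,p,x} / {g}
  n3: {p} / {p,x}
  n4: {g} / {p}
  n5: {p} / {x}
  n6: {g,p,x} / {g}

Liveness:
  n0: in=∅ out={g,x}
  n1: in={g,x} out={g}
  n2: in={g} out={g,p,x}
  n3: in={g,p,x} out={g}
  n4: in={p,x} out={g,x}
  n5: in={x} out=∅
  n6: in={g} out=∅

Interference:
  f↔{g}
  g↔{f,p,x}
  p↔{g,x}
  x↔{g,p}

N(p) = ["g", "x"]

Answer: ["g", "x"]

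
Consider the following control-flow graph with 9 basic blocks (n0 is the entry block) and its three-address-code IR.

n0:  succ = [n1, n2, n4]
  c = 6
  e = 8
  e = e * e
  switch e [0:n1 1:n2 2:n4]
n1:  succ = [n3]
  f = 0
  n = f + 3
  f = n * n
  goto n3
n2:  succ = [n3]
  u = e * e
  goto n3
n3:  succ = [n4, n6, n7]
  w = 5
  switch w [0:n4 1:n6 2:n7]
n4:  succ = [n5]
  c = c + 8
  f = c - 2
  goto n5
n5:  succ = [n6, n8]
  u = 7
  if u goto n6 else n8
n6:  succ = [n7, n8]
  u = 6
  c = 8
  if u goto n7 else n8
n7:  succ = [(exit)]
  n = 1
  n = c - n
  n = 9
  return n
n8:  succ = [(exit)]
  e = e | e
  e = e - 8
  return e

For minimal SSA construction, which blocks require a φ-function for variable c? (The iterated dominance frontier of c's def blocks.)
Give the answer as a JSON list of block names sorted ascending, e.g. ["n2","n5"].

idom tree: n1←n0 n2←n0 n3←n0 n4←n0 n5←n4 n6←n0 n7←n0 n8←n0
Dom∩ at merges:
  n3: preds {n1,n2}: {n0,n1} ∩ {n0,n2} = {n0}; idom=n0
  n4: preds {n0,n3}: {n0} ∩ {n0,n3} = {n0}; idom=n0
  n6: preds {n3,n5}: {n0,n3} ∩ {n0,n4,n5} = {n0}; idom=n0
  n7: preds {n3,n6}: {n0,n3} ∩ {n0,n6} = {n0}; idom=n0
  n8: preds {n5,n6}: {n0,n4,n5} ∩ {n0,n6} = {n0}; idom=n0

DF derivation:
  n3←n1: walk n1 to n0
  n3←n2: walk n2 to n0
  n4←n0: walk · to n0
  n4←n3: walk n3 to n0
  n6←n3: walk n3 to n0
  n6←n5: walk n5→n4 to n0
  n7←n3: walk n3 to n0
  n7←n6: walk n6 to n0
  n8←n5: walk n5→n4 to n0
  n8←n6: walk n6 to n0
  n0 → ∅
  n1 → {n3}
  n2 → {n3}
  n3 → {n4,n6,n7}
  n4 → {n6,n8}
  n5 → {n6,n8}
  n6 → {n7,n8}
  n7 → ∅
  n8 → ∅

φ for c: defs {n0,n4,n6}
  DF⁺ = {n6,n7,n8}

Answer: ["n6", "n7", "n8"]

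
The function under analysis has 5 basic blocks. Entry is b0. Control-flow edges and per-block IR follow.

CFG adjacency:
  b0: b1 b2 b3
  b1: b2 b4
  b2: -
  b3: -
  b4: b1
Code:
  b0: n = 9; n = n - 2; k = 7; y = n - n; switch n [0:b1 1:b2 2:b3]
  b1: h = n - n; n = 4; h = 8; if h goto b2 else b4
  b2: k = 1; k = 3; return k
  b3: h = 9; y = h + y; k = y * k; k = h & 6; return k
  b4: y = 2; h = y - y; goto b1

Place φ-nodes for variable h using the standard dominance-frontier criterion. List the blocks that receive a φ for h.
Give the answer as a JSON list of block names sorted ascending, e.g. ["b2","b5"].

Answer: ["b1", "b2"]

Working:
idom tree: b1←b0 b2←b0 b3←b0 b4←b1
Dom at joins:
  b1: preds {b0,b4}: {b0} ∩ {b0,b1,b4} = {b0}; idom=b0
  b2: preds {b0,b1}: {b0} ∩ {b0,b1} = {b0}; idom=b0

Frontier:
  b1←b0: walk · to b0
  b1←b4: walk b4→b1 to b0
  b2←b0: walk · to b0
  b2←b1: walk b1 to b0
  DF(b0)=∅
  DF(b1)={b1,b2}
  DF(b2)=∅
  DF(b3)=∅
  DF(b4)={b1}

φ for h: defs {b1,b3,b4}
  DF⁺ = {b1,b2}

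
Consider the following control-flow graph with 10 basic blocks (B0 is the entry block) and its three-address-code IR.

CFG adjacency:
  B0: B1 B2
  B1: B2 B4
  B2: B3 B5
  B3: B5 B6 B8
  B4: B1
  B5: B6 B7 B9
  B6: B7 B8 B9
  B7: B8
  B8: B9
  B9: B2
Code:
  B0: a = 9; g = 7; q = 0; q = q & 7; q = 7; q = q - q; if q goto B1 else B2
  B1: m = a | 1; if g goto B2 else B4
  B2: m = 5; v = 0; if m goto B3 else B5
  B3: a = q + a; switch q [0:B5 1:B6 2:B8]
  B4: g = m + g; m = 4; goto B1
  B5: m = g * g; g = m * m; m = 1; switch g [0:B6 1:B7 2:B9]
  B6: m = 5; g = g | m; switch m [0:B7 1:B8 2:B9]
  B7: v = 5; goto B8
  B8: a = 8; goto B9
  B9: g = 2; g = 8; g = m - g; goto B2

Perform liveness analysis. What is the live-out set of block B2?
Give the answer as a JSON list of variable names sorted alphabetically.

Block summaries:
  B0: {a,g,q} / ∅
  B1: {m} / {a,g}
  B2: {m,v} / ∅
  B3: {a} / {a,q}
  B4: {g,m} / {g,m}
  B5: {g,m} / {g}
  B6: {g,m} / {g}
  B7: {v} / ∅
  B8: {a} / ∅
  B9: {g} / {m}

Liveness:
  B0: in=∅ out={a,g,q}
  B1: in={a,g,q} out={a,g,m,q}
  B2: in={a,g,q} out={a,g,m,q}
  B3: in={a,g,m,q} out={a,g,m,q}
  B4: in={a,g,m,q} out={a,g,q}
  B5: in={a,g,q} out={a,g,m,q}
  B6: in={a,g,q} out={a,m,q}
  B7: in={m,q} out={m,q}
  B8: in={m,q} out={a,m,q}
  B9: in={a,m,q} out={a,g,q}

live-out(B2) = ["a", "g", "m", "q"]

Answer: ["a", "g", "m", "q"]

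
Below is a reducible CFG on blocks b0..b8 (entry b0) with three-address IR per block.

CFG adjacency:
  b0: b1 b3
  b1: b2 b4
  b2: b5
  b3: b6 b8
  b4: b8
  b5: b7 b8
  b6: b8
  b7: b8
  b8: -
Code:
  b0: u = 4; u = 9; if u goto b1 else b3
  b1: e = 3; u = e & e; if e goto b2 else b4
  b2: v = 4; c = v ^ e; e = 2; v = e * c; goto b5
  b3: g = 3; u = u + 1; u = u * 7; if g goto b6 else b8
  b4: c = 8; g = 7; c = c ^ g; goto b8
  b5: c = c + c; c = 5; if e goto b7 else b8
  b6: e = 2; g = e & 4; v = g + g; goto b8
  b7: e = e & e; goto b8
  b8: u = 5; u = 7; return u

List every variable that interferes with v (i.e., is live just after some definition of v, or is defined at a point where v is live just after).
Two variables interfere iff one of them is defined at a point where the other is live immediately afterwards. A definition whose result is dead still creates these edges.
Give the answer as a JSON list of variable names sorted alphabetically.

Answer: ["c", "e"]

Working:
Block summaries:
  b0: {u} / ∅
  b1: {e,u} / ∅
  b2: {c,e,v} / {e}
  b3: {g,u} / {u}
  b4: {c,g} / ∅
  b5: {c} / {c,e}
  b6: {e,g,v} / ∅
  b7: {e} / {e}
  b8: {u} / ∅

Backward fixpoint:
  b0 li=∅ lo={u}
  b1 li=∅ lo={e}
  b2 li={e} lo={c,e}
  b3 li={u} lo=∅
  b4 li=∅ lo=∅
  b5 li={c,e} lo={e}
  b6 li=∅ lo=∅
  b7 li={e} lo=∅
  b8 li=∅ lo=∅

Interference:
  c: {e,g,v}
  e: {c,u,v}
  g: {c,u}
  u: {e,g}
  v: {c,e}

N(v) = ["c", "e"]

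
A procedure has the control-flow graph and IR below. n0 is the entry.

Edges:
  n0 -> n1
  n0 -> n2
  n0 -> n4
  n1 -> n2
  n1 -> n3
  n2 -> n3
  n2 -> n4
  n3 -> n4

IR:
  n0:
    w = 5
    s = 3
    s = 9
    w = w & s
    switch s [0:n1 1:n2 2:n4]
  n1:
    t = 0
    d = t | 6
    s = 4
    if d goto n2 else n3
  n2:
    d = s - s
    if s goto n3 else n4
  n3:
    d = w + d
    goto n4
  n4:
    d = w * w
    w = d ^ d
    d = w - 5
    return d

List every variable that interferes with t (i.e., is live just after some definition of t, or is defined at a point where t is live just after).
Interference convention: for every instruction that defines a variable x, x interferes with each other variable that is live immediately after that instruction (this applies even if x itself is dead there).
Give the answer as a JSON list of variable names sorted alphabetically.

Answer: ["w"]

Analysis:
def/use:
  n0: {s,w} / ∅
  n1: {d,s,t} / ∅
  n2: {d} / {s}
  n3: {d} / {d,w}
  n4: {d,w} / {w}

Liveness:
  live n0: ∅→{s,w}
  live n1: {w}→{d,s,w}
  live n2: {s,w}→{d,w}
  live n3: {d,w}→{w}
  live n4: {w}→∅

Interfere edges:
  d — {s,w}
  s — {d,w}
  t — {w}
  w — {d,s,t}

N(t) = ["w"]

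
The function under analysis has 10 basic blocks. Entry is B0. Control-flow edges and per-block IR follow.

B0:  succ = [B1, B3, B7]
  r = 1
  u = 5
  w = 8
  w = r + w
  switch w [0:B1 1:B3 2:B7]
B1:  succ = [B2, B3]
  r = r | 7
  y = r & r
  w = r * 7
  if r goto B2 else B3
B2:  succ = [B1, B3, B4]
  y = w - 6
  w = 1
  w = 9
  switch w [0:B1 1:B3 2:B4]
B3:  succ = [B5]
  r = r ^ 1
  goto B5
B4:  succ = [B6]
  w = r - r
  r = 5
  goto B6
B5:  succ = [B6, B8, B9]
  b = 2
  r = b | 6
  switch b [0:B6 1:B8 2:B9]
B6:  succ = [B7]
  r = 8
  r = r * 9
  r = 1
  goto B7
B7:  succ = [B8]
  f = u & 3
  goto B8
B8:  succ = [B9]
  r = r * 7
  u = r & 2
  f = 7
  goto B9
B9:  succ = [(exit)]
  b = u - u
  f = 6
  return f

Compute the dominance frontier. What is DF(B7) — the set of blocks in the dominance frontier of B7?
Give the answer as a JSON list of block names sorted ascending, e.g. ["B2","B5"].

idom tree: B1←B0 B2←B1 B3←B0 B4←B2 B5←B3 B6←B0 B7←B0 B8←B0 B9←B0
Dom at joins:
  B1: preds {B0,B2}: {B0} ∩ {B0,B1,B2} = {B0}; idom=B0
  B3: preds {B0,B1,B2}: {B0} ∩ {B0,B1} ∩ {B0,B1,B2} = {B0}; idom=B0
  B6: preds {B4,B5}: {B0,B1,B2,B4} ∩ {B0,B3,B5} = {B0}; idom=B0
  B7: preds {B0,B6}: {B0} ∩ {B0,B6} = {B0}; idom=B0
  B8: preds {B5,B7}: {B0,B3,B5} ∩ {B0,B7} = {B0}; idom=B0
  B9: preds {B5,B8}: {B0,B3,B5} ∩ {B0,B8} = {B0}; idom=B0

DF derivation:
  B1←B0: walk · to B0
  B1←B2: walk B2→B1 to B0
  B3←B0: walk · to B0
  B3←B1: walk B1 to B0
  B3←B2: walk B2→B1 to B0
  B6←B4: walk B4→B2→B1 to B0
  B6←B5: walk B5→B3 to B0
  B7←B0: walk · to B0
  B7←B6: walk B6 to B0
  B8←B5: walk B5→B3 to B0
  B8←B7: walk B7 to B0
  B9←B5: walk B5→B3 to B0
  B9←B8: walk B8 to B0
  B0 → ∅
  B1 → {B1,B3,B6}
  B2 → {B1,B3,B6}
  B3 → {B6,B8,B9}
  B4 → {B6}
  B5 → {B6,B8,B9}
  B6 → {B7}
  B7 → {B8}
  B8 → {B9}
  B9 → ∅

DF(B7) = ["B8"]

Answer: ["B8"]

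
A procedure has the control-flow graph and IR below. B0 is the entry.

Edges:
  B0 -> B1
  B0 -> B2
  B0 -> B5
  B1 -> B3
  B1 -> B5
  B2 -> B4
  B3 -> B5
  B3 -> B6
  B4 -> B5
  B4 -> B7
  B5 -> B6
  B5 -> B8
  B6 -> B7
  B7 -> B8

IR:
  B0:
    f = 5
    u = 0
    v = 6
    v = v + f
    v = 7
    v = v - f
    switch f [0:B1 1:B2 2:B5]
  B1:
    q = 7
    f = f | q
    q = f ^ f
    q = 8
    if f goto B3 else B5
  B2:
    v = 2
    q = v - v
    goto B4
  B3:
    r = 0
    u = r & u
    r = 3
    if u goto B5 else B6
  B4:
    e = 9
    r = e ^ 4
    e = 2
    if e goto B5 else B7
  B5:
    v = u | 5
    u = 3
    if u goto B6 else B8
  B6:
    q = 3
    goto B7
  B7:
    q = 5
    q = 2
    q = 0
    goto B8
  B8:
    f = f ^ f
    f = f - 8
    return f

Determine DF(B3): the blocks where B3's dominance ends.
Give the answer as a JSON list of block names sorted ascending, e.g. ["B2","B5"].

idom tree: B1←B0 B2←B0 B3←B1 B4←B2 B5←B0 B6←B0 B7←B0 B8←B0
Dom at joins:
  B5: preds {B0,B1,B3,B4}: {B0} ∩ {B0,B1} ∩ {B0,B1,B3} ∩ {B0,B2,B4} = {B0}; idom=B0
  B6: preds {B3,B5}: {B0,B1,B3} ∩ {B0,B5} = {B0}; idom=B0
  B7: preds {B4,B6}: {B0,B2,B4} ∩ {B0,B6} = {B0}; idom=B0
  B8: preds {B5,B7}: {B0,B5} ∩ {B0,B7} = {B0}; idom=B0

DF walk-up:
  join B5 pred B0: · stop@B0
  join B5 pred B1: B1 stop@B0
  join B5 pred B3: B3→B1 stop@B0
  join B5 pred B4: B4→B2 stop@B0
  join B6 pred B3: B3→B1 stop@B0
  join B6 pred B5: B5 stop@B0
  join B7 pred B4: B4→B2 stop@B0
  join B7 pred B6: B6 stop@B0
  join B8 pred B5: B5 stop@B0
  join B8 pred B7: B7 stop@B0
  B0 → ∅
  B1 → {B5,B6}
  B2 → {B5,B7}
  B3 → {B5,B6}
  B4 → {B5,B7}
  B5 → {B6,B8}
  B6 → {B7}
  B7 → {B8}
  B8 → ∅

DF(B3) = ["B5", "B6"]

Answer: ["B5", "B6"]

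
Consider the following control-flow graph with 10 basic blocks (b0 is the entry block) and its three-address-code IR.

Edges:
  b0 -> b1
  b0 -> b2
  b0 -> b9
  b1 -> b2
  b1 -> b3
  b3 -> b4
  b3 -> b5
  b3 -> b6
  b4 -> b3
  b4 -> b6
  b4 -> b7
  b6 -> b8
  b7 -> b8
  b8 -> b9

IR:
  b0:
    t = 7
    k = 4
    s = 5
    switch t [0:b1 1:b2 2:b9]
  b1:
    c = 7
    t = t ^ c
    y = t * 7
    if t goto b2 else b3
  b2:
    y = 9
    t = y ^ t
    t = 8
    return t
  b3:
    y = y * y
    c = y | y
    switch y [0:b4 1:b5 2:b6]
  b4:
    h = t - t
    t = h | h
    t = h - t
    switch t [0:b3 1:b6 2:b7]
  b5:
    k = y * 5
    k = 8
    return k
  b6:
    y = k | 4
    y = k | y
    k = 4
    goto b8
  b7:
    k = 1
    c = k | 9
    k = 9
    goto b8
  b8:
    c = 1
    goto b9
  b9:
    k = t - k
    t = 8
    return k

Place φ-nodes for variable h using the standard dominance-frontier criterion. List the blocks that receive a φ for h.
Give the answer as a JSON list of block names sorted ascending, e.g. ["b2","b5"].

Answer: ["b3", "b6", "b8", "b9"]

Analysis:
idom tree: b1←b0 b2←b0 b3←b1 b4←b3 b5←b3 b6←b3 b7←b4 b8←b3 b9←b0
Dom at joins:
  b2: preds {b0,b1}: {b0} ∩ {b0,b1} = {b0}; idom=b0
  b3: preds {b1,b4}: {b0,b1} ∩ {b0,b1,b3,b4} = {b0,b1}; idom=b1
  b6: preds {b3,b4}: {b0,b1,b3} ∩ {b0,b1,b3,b4} = {b0,b1,b3}; idom=b3
  b8: preds {b6,b7}: {b0,b1,b3,b6} ∩ {b0,b1,b3,b4,b7} = {b0,b1,b3}; idom=b3
  b9: preds {b0,b8}: {b0} ∩ {b0,b1,b3,b8} = {b0}; idom=b0

DF derivation:
  join b2 pred b0: · stop@b0
  join b2 pred b1: b1 stop@b0
  join b3 pred b1: · stop@b1
  join b3 pred b4: b4→b3 stop@b1
  join b6 pred b3: · stop@b3
  join b6 pred b4: b4 stop@b3
  join b8 pred b6: b6 stop@b3
  join b8 pred b7: b7→b4 stop@b3
  join b9 pred b0: · stop@b0
  join b9 pred b8: b8→b3→b1 stop@b0
  DF(b0)=∅
  DF(b1)={b2,b9}
  DF(b2)=∅
  DF(b3)={b3,b9}
  DF(b4)={b3,b6,b8}
  DF(b5)=∅
  DF(b6)={b8}
  DF(b7)={b8}
  DF(b8)={b9}
  DF(b9)=∅

φ for h: defs {b4}
  DF⁺ = {b3,b6,b8,b9}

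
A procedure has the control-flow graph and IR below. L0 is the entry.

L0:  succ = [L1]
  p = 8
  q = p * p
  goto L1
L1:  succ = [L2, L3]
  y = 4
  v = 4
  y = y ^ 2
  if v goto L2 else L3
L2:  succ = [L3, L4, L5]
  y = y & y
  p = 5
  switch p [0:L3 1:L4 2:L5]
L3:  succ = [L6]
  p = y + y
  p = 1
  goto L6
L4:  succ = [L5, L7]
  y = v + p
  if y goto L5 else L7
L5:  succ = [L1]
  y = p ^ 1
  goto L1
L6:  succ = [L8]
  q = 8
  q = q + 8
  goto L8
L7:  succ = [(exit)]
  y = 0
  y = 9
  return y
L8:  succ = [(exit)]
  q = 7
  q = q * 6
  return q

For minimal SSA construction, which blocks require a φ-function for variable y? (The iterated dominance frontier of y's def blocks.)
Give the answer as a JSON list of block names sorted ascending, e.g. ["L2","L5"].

idom tree: L1←L0 L2←L1 L3←L1 L4←L2 L5←L2 L6←L3 L7←L4 L8←L6
Dom at joins:
  L1: preds {L0,L5}: {L0} ∩ {L0,L1,L2,L5} = {L0}; idom=L0
  L3: preds {L1,L2}: {L0,L1} ∩ {L0,L1,L2} = {L0,L1}; idom=L1
  L5: preds {L2,L4}: {L0,L1,L2} ∩ {L0,L1,L2,L4} = {L0,L1,L2}; idom=L2

DF derivation:
  join L1 pred L0: · stop@L0
  join L1 pred L5: L5→L2→L1 stop@L0
  join L3 pred L1: · stop@L1
  join L3 pred L2: L2 stop@L1
  join L5 pred L2: · stop@L2
  join L5 pred L4: L4 stop@L2
  L0 → ∅
  L1 → {L1}
  L2 → {L1,L3}
  L3 → ∅
  L4 → {L5}
  L5 → {L1}
  L6 → ∅
  L7 → ∅
  L8 → ∅

φ for y: defs {L1,L2,L4,L5,L7}
  DF⁺ = {L1,L3,L5}

Answer: ["L1", "L3", "L5"]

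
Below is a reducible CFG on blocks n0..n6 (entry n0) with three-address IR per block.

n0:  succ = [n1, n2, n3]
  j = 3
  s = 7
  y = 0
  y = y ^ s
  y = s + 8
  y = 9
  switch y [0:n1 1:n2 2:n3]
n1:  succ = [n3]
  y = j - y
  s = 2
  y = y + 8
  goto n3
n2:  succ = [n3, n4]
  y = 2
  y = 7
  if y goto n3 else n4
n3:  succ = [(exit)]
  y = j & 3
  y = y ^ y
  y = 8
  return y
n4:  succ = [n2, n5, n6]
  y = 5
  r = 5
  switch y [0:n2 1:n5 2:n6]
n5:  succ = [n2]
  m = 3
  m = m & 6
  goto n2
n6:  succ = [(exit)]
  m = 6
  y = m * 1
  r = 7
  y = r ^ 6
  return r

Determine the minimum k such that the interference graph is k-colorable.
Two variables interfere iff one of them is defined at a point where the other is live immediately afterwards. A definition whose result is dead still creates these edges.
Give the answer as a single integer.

def/use:
  n0: {j,s,y} / ∅
  n1: {s,y} / {j,y}
  n2: {y} / ∅
  n3: {y} / {j}
  n4: {r,y} / ∅
  n5: {m} / ∅
  n6: {m,r,y} / ∅

Liveness:
  live n0: ∅→{j,y}
  live n1: {j,y}→{j}
  live n2: {j}→{j}
  live n3: {j}→∅
  live n4: {j}→{j}
  live n5: {j}→{j}
  live n6: ∅→∅

Interference:
  j: {m,r,s,y}
  m: {j}
  r: {j,y}
  s: {j,y}
  y: {j,r,s}

Colouring:
  clique {j,r,y} ⇒ need ≥ 3
  assign j→R0 m→R1 r→R2 s→R2 y→R1 — no edge inside a register ⇒ χ ≤ 3
  χ = 3

Answer: 3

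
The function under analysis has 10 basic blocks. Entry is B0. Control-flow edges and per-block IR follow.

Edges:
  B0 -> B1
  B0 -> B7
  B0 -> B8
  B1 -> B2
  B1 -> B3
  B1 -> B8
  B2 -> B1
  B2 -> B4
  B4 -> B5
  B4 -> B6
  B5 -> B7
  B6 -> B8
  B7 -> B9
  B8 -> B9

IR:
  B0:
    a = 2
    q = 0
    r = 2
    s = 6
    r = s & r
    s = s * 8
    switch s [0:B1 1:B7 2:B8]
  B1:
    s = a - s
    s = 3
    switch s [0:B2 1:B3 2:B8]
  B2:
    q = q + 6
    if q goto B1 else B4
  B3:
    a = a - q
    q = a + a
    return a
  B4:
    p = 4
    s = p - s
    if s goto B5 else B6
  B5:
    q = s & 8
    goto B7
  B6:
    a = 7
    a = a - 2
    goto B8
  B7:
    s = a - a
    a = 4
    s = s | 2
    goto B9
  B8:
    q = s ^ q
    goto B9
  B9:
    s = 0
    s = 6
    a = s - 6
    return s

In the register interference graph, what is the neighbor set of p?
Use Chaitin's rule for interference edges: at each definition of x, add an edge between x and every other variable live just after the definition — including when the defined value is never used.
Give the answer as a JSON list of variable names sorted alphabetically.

Per-block:
  B0 def {a,q,r,s} use ∅
  B1 def {s} use {a,s}
  B2 def {q} use {q}
  B3 def {a,q} use {a,q}
  B4 def {p,s} use {s}
  B5 def {q} use {s}
  B6 def {a} use ∅
  B7 def {a,s} use {a}
  B8 def {q} use {q,s}
  B9 def {a,s} use ∅

Liveness:
  B0 li=∅ lo={a,q,s}
  B1 li={a,q,s} lo={a,q,s}
  B2 li={a,q,s} lo={a,q,s}
  B3 li={a,q} lo=∅
  B4 li={a,q,s} lo={a,q,s}
  B5 li={a,s} lo={a}
  B6 li={q,s} lo={q,s}
  B7 li={a} lo=∅
  B8 li={q,s} lo=∅
  B9 li=∅ lo=∅

Conflict graph:
  a↔{p,q,r,s}
  p↔{a,q,s}
  q↔{a,p,r,s}
  r↔{a,q,s}
  s↔{a,p,q,r}

N(p) = ["a", "q", "s"]

Answer: ["a", "q", "s"]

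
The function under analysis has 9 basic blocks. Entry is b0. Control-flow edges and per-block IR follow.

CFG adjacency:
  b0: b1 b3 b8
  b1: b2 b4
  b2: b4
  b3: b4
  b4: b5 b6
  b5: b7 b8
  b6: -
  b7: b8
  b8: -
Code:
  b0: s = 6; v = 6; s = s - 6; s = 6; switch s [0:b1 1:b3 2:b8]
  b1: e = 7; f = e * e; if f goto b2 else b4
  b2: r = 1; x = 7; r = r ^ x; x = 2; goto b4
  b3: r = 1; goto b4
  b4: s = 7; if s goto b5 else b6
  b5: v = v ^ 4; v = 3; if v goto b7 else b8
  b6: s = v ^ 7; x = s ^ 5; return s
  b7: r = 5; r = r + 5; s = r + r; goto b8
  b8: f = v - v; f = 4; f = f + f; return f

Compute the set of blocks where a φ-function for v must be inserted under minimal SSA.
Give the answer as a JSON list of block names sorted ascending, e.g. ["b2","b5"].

Answer: ["b8"]

Working:
idom tree: b1←b0 b2←b1 b3←b0 b4←b0 b5←b4 b6←b4 b7←b5 b8←b0
Dom at joins:
  b4: preds {b1,b2,b3}: {b0,b1} ∩ {b0,b1,b2} ∩ {b0,b3} = {b0}; idom=b0
  b8: preds {b0,b5,b7}: {b0} ∩ {b0,b4,b5} ∩ {b0,b4,b5,b7} = {b0}; idom=b0

DF derivation:
  join b4 pred b1: b1 stop@b0
  join b4 pred b2: b2→b1 stop@b0
  join b4 pred b3: b3 stop@b0
  join b8 pred b0: · stop@b0
  join b8 pred b5: b5→b4 stop@b0
  join b8 pred b7: b7→b5→b4 stop@b0
  DF(b0)=∅
  DF(b1)={b4}
  DF(b2)={b4}
  DF(b3)={b4}
  DF(b4)={b8}
  DF(b5)={b8}
  DF(b6)=∅
  DF(b7)={b8}
  DF(b8)=∅

φ for v: defs {b0,b5}
  DF⁺ = {b8}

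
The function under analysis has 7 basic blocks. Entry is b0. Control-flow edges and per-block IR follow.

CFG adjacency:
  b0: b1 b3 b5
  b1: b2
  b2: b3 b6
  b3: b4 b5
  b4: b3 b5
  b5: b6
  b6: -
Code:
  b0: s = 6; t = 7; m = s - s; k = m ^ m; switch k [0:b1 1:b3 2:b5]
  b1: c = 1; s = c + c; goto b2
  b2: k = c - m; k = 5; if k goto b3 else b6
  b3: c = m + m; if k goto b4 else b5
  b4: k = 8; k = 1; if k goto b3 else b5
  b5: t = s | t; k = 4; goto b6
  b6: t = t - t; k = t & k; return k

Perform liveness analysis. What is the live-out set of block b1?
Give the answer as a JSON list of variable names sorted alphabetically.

Answer: ["c", "m", "s", "t"]

Working:
Block summaries:
  b0: {k,m,s,t} / ∅
  b1: {c,s} / ∅
  b2: {k} / {c,m}
  b3: {c} / {k,m}
  b4: {k} / ∅
  b5: {k,t} / {s,t}
  b6: {k,t} / {k,t}

Live sets:
  live b0: ∅→{k,m,s,t}
  live b1: {m,t}→{c,m,s,t}
  live b2: {c,m,s,t}→{k,m,s,t}
  live b3: {k,m,s,t}→{m,s,t}
  live b4: {m,s,t}→{k,m,s,t}
  live b5: {s,t}→{k,t}
  live b6: {k,t}→∅

live-out(b1) = ["c", "m", "s", "t"]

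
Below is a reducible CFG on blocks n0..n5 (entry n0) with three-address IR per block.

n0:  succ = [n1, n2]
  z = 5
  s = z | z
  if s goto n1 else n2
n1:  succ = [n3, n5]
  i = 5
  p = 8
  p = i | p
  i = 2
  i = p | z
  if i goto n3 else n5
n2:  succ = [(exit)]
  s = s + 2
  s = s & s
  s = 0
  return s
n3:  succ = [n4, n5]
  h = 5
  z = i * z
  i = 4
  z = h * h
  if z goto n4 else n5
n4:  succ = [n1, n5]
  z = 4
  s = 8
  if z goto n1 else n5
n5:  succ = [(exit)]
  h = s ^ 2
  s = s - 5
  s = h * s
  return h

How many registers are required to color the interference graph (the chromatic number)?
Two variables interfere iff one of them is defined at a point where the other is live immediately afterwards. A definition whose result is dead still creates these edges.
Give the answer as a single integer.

Answer: 4

Analysis:
Per-block:
  n0: {s,z} / ∅
  n1: {i,p} / {z}
  n2: {s} / {s}
  n3: {h,i,z} / {i,z}
  n4: {s,z} / ∅
  n5: {h,s} / {s}

Live sets:
  n0: in=∅ out={s,z}
  n1: in={s,z} out={i,s,z}
  n2: in={s} out=∅
  n3: in={i,s,z} out={s}
  n4: in=∅ out={s,z}
  n5: in={s} out=∅

Interfere edges:
  h: {i,s,z}
  i: {h,p,s,z}
  p: {i,s,z}
  s: {h,i,p,z}
  z: {h,i,p,s}

Registers:
  {h,i,s,z} pairwise interfere (4-clique) ⇒ χ ≥ 4
  4-colouring: c0={i}  c1={s}  c2={z}  c3={h,p}
  χ = 4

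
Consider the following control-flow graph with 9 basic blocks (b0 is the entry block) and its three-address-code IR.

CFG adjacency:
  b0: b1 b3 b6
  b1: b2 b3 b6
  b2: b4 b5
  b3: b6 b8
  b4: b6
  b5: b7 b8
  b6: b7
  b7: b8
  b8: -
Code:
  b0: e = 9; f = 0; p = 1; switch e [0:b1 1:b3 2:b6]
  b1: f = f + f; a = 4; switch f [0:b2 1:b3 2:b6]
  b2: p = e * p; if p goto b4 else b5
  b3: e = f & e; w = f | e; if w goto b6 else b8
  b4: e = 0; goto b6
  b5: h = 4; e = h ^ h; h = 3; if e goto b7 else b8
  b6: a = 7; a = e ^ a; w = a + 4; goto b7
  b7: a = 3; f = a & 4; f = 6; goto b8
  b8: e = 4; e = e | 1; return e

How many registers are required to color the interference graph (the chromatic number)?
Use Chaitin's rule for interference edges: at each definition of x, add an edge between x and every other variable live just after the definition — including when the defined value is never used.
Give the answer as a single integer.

Per-block:
  b0: {e,f,p} / ∅
  b1: {a,f} / {f}
  b2: {p} / {e,p}
  b3: {e,w} / {e,f}
  b4: {e} / ∅
  b5: {e,h} / ∅
  b6: {a,w} / {e}
  b7: {a,f} / ∅
  b8: {e} / ∅

Live sets:
  live b0: ∅→{e,f,p}
  live b1: {e,f,p}→{e,f,p}
  live b2: {e,p}→∅
  live b3: {e,f}→{e}
  live b4: ∅→{e}
  live b5: ∅→∅
  live b6: {e}→∅
  live b7: ∅→∅
  live b8: ∅→∅

Interference:
  a↔{e,f,p}
  e↔{a,f,h,p,w}
  f↔{a,e,p}
  h↔{e}
  p↔{a,e,f}
  w↔{e}

Registers:
  lower bound: {a,e,f,p} mutually conflict ⇒ χ ≥ 4
  4-colouring: r0={e}  r1={a,h,w}  r2={f}  r3={p}
  χ = 4

Answer: 4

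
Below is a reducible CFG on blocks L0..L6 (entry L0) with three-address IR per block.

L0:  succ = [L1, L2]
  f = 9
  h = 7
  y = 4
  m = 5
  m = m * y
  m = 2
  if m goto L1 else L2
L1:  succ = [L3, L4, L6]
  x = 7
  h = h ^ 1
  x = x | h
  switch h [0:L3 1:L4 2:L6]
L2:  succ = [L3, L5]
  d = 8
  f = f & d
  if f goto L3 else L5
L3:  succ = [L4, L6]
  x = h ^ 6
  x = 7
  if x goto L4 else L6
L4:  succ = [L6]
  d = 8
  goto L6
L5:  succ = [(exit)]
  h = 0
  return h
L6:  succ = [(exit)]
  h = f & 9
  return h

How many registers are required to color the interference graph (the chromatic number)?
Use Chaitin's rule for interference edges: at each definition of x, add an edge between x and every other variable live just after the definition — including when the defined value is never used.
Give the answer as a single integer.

def/use:
  L0: {f,h,m,y} / ∅
  L1: {h,x} / {h}
  L2: {d,f} / {f}
  L3: {x} / {h}
  L4: {d} / ∅
  L5: {h} / ∅
  L6: {h} / {f}

Liveness:
  live L0: ∅→{f,h}
  live L1: {f,h}→{f,h}
  live L2: {f,h}→{f,h}
  live L3: {f,h}→{f}
  live L4: {f}→{f}
  live L5: ∅→∅
  live L6: {f}→∅

Interference:
  d — {f,h}
  f — {d,h,m,x,y}
  h — {d,f,m,x,y}
  m — {f,h,y}
  x — {f,h}
  y — {f,h,m}

Registers:
  clique {f,h,m,y} ⇒ need ≥ 4
  assign d→R2 f→R0 h→R1 m→R2 x→R2 y→R3 — no edge inside a register ⇒ χ ≤ 4
  χ = 4

Answer: 4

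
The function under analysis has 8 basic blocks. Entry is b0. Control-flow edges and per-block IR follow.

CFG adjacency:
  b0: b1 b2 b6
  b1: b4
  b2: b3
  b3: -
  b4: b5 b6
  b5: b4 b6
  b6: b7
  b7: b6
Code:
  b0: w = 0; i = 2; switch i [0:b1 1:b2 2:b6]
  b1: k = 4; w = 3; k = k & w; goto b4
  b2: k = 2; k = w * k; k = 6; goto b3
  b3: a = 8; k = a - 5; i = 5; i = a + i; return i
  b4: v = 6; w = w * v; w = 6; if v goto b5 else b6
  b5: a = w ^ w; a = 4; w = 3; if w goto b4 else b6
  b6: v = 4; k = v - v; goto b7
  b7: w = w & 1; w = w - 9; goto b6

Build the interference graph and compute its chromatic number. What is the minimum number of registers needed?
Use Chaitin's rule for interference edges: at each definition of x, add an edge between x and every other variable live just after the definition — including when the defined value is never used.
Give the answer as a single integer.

Per-block:
  b0 def {i,w} use ∅
  b1 def {k,w} use ∅
  b2 def {k} use {w}
  b3 def {a,i,k} use ∅
  b4 def {v,w} use {w}
  b5 def {a,w} use {w}
  b6 def {k,v} use ∅
  b7 def {w} use {w}

Live sets:
  live b0: ∅→{w}
  live b1: ∅→{w}
  live b2: {w}→∅
  live b3: ∅→∅
  live b4: {w}→{w}
  live b5: {w}→{w}
  live b6: {w}→{w}
  live b7: {w}→{w}

Interference:
  a: {i,k}
  i: {a,w}
  k: {a,w}
  v: {w}
  w: {i,k,v}

Colouring:
  {a,i} pairwise interfere (2-clique) ⇒ χ ≥ 2
  assign a→r0 i→r1 k→r1 v→r1 w→r0 — no edge inside a register ⇒ χ ≤ 2
  χ = 2

Answer: 2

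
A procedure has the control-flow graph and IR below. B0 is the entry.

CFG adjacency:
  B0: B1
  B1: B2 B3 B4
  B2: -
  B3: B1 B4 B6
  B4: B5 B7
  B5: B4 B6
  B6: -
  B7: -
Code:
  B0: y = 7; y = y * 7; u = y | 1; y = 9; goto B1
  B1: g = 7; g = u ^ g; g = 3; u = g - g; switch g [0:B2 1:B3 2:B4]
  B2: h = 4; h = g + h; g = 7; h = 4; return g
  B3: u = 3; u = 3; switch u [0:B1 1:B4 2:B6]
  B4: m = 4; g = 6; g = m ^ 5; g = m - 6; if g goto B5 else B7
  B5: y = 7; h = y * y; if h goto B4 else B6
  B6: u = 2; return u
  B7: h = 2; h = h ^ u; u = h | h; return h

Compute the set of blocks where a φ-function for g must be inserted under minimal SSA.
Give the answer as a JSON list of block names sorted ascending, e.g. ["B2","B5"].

idom tree: B1←B0 B2←B1 B3←B1 B4←B1 B5←B4 B6←B1 B7←B4
Dom∩ at merges:
  B1: preds {B0,B3}: {B0} ∩ {B0,B1,B3} = {B0}; idom=B0
  B4: preds {B1,B3,B5}: {B0,B1} ∩ {B0,B1,B3} ∩ {B0,B1,B4,B5} = {B0,B1}; idom=B1
  B6: preds {B3,B5}: {B0,B1,B3} ∩ {B0,B1,B4,B5} = {B0,B1}; idom=B1

DF walk-up:
  B1←B0: walk · to B0
  B1←B3: walk B3→B1 to B0
  B4←B1: walk · to B1
  B4←B3: walk B3 to B1
  B4←B5: walk B5→B4 to B1
  B6←B3: walk B3 to B1
  B6←B5: walk B5→B4 to B1
  B0: DF=∅
  B1: DF={B1}
  B2: DF=∅
  B3: DF={B1,B4,B6}
  B4: DF={B4,B6}
  B5: DF={B4,B6}
  B6: DF=∅
  B7: DF=∅

φ for g: defs {B1,B2,B4}
  DF⁺ = {B1,B4,B6}

Answer: ["B1", "B4", "B6"]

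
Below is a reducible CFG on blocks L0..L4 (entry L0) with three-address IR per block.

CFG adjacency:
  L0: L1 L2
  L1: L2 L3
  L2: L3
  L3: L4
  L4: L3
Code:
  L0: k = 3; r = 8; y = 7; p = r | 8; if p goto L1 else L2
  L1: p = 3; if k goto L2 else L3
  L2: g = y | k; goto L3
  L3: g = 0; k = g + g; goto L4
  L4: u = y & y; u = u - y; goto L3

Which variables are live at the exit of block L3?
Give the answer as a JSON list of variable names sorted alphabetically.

Answer: ["y"]

Analysis:
Block summaries:
  L0: def={k,p,r,y} ue=∅
  L1: def={p} ue={k}
  L2: def={g} ue={k,y}
  L3: def={g,k} ue=∅
  L4: def={u} ue={y}

Live sets:
  L0 li=∅ lo={k,y}
  L1 li={k,y} lo={k,y}
  L2 li={k,y} lo={y}
  L3 li={y} lo={y}
  L4 li={y} lo={y}

live-out(L3) = ["y"]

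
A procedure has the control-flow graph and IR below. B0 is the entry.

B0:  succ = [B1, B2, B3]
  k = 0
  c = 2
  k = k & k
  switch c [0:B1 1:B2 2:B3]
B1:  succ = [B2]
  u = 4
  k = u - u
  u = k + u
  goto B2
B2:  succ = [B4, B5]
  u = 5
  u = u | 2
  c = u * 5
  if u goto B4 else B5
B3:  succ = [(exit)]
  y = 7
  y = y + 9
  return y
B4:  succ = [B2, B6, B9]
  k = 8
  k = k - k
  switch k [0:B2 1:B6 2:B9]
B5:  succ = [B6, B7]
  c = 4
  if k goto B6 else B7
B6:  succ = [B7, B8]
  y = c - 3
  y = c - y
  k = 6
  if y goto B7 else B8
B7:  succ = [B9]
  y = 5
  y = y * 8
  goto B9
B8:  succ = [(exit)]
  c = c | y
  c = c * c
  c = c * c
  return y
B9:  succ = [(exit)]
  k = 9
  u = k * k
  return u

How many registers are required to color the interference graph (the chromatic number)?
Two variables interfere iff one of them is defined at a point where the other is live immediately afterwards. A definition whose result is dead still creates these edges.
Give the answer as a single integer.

Per-block:
  B0: def={c,k} ue=∅
  B1: def={k,u} ue=∅
  B2: def={c,u} ue=∅
  B3: def={y} ue=∅
  B4: def={k} ue=∅
  B5: def={c} ue={k}
  B6: def={k,y} ue={c}
  B7: def={y} ue=∅
  B8: def={c} ue={c,y}
  B9: def={k,u} ue=∅

Backward fixpoint:
  B0 li=∅ lo={k}
  B1 li=∅ lo={k}
  B2 li={k} lo={c,k}
  B3 li=∅ lo=∅
  B4 li={c} lo={c,k}
  B5 li={k} lo={c}
  B6 li={c} lo={c,y}
  B7 li=∅ lo=∅
  B8 li={c,y} lo=∅
  B9 li=∅ lo=∅

Conflict graph:
  c: {k,u,y}
  k: {c,u,y}
  u: {c,k}
  y: {c,k}

Chromatic number:
  {c,k,u} pairwise interfere (3-clique) ⇒ χ ≥ 3
  3-colouring: R0={c}  R1={k}  R2={u,y}
  χ = 3

Answer: 3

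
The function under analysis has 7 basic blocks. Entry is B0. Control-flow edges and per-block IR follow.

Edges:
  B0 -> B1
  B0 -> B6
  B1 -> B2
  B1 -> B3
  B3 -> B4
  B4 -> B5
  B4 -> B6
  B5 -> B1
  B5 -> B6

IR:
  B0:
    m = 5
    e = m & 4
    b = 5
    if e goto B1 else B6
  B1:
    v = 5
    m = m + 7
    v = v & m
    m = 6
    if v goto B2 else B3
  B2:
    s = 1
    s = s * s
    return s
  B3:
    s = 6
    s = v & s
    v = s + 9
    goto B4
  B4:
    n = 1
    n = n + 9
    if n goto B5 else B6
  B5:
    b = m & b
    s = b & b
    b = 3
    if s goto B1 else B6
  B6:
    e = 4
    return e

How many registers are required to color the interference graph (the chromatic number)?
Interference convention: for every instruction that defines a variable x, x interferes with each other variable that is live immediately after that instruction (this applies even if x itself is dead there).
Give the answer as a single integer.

Block summaries:
  B0 def {b,e,m} use ∅
  B1 def {m,v} use {m}
  B2 def {s} use ∅
  B3 def {s,v} use {v}
  B4 def {n} use ∅
  B5 def {b,s} use {b,m}
  B6 def {e} use ∅

Backward fixpoint:
  live B0: ∅→{b,m}
  live B1: {b,m}→{b,m,v}
  live B2: ∅→∅
  live B3: {b,m,v}→{b,m}
  live B4: {b,m}→{b,m}
  live B5: {b,m}→{b,m}
  live B6: ∅→∅

Conflict graph:
  b↔{e,m,n,s,v}
  e↔{b,m}
  m↔{b,e,n,s,v}
  n↔{b,m}
  s↔{b,m,v}
  v↔{b,m,s}

Colouring:
  lower bound: {b,m,s,v} mutually conflict ⇒ χ ≥ 4
  4-colouring: r0={b}  r1={m}  r2={e,n,s}  r3={v}
  χ = 4

Answer: 4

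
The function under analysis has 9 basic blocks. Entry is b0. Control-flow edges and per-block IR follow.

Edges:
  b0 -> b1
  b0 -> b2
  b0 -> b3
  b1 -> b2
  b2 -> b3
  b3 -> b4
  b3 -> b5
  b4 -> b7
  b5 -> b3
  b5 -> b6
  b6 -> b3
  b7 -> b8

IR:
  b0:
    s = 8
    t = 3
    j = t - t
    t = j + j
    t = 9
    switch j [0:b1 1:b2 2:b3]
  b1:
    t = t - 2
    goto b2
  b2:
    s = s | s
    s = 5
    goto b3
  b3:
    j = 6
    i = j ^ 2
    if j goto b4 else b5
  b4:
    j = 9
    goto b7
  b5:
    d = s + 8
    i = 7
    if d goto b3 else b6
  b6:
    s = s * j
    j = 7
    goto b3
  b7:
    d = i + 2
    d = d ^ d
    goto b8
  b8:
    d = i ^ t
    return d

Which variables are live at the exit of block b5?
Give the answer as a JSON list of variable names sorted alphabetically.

Answer: ["j", "s", "t"]

Working:
Block summaries:
  b0 def {j,s,t} use ∅
  b1 def {t} use {t}
  b2 def {s} use {s}
  b3 def {i,j} use ∅
  b4 def {j} use ∅
  b5 def {d,i} use {s}
  b6 def {j,s} use {j,s}
  b7 def {d} use {i}
  b8 def {d} use {i,t}

Liveness:
  b0 li=∅ lo={s,t}
  b1 li={s,t} lo={s,t}
  b2 li={s,t} lo={s,t}
  b3 li={s,t} lo={i,j,s,t}
  b4 li={i,t} lo={i,t}
  b5 li={j,s,t} lo={j,s,t}
  b6 li={j,s,t} lo={s,t}
  b7 li={i,t} lo={i,t}
  b8 li={i,t} lo=∅

live-out(b5) = ["j", "s", "t"]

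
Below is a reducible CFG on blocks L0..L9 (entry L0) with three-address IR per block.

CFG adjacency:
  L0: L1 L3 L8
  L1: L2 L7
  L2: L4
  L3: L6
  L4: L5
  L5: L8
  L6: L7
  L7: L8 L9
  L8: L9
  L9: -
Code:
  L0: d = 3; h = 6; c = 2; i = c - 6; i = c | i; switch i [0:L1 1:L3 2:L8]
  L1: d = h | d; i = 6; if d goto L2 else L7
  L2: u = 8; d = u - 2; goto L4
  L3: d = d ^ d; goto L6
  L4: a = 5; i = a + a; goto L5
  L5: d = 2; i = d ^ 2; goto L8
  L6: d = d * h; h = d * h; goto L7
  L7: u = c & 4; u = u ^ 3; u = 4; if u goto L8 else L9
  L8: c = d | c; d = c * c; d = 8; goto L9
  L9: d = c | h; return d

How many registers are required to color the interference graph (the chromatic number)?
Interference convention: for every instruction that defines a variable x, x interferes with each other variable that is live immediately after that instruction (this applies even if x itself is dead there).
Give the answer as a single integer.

Answer: 4

Analysis:
Per-block:
  L0: def={c,d,h,i} ue=∅
  L1: def={d,i} ue={d,h}
  L2: def={d,u} ue=∅
  L3: def={d} ue={d}
  L4: def={a,i} ue=∅
  L5: def={d,i} ue=∅
  L6: def={d,h} ue={d,h}
  L7: def={u} ue={c}
  L8: def={c,d} ue={c,d}
  L9: def={d} ue={c,h}

Backward fixpoint:
  L0: in=∅ out={c,d,h}
  L1: in={c,d,h} out={c,d,h}
  L2: in={c,h} out={c,h}
  L3: in={c,d,h} out={c,d,h}
  L4: in={c,h} out={c,h}
  L5: in={c,h} out={c,d,h}
  L6: in={c,d,h} out={c,d,h}
  L7: in={c,d,h} out={c,d,h}
  L8: in={c,d,h} out={c,h}
  L9: in={c,h} out=∅

Interfere edges:
  a — {c,h}
  c — {a,d,h,i,u}
  d — {c,h,i,u}
  h — {a,c,d,i,u}
  i — {c,d,h}
  u — {c,d,h}

Colouring:
  clique {c,d,h,i} ⇒ need ≥ 4
  4-colouring: R0={c}  R1={h}  R2={a,d}  R3={i,u}
  χ = 4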